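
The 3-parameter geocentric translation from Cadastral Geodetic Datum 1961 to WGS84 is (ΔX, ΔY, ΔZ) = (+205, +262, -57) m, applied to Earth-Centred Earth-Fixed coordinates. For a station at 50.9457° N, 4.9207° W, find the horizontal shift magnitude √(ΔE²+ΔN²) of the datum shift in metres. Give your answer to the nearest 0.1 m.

330.1 m

At φ = 50.9457°, λ = -4.9207°: sin φ = 0.776549, cos φ = 0.630057, sin λ = -0.085777, cos λ = 0.996314.
ΔE = −sin λ·ΔX + cos λ·ΔY = −(-0.085777)·(205) + (0.996314)·(262) = 278.62 m.
ΔN = −sin φ cos λ·ΔX − sin φ sin λ·ΔY + cos φ·ΔZ = −(0.776549)(0.996314)(205) − (0.776549)(-0.085777)(262) + (0.630057)(-57) = -177.07 m.
Horizontal magnitude = √(ΔE² + ΔN²) = √(278.62² + (-177.07)²) = 330.12 m.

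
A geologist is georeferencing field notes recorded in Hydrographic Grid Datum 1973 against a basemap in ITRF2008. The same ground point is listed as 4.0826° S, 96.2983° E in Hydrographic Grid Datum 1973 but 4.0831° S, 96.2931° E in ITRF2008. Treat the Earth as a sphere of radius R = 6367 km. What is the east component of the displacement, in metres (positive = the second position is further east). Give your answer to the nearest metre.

Δφ = -4.0831° − -4.0826° = -0.0005°; Δλ = 96.2931° − 96.2983° = -0.0052°.
1° along a meridian = πR/180 = 111125 m.
ΔN = Δφ × 111125 = -55.6 m; ΔE = Δλ × 111125 × cos(-4.0826°) = -0.0052 × 111125 × 0.997462 = -576.4 m.

ΔE = -576 m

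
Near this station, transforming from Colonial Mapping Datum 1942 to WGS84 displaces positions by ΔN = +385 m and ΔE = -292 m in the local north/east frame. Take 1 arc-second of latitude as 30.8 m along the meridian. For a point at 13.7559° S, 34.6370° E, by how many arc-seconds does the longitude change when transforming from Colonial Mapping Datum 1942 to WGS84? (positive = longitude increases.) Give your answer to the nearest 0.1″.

Δλ = -9.8″

At latitude -13.7559°, cos φ = 0.971318.
1″ of longitude at this latitude = 30.80 × cos φ = 29.9166 m, so Δλ = -292.0 / 29.9166 = -9.760″.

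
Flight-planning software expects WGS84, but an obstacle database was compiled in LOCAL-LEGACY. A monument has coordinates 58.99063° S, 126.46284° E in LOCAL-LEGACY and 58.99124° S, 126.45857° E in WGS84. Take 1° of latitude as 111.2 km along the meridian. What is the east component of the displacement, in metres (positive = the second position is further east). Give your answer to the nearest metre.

Δφ = -58.99124° − -58.99063° = -0.00061°; Δλ = 126.45857° − 126.46284° = -0.00427°.
ΔN = Δφ × 111200 = -67.8 m; ΔE = Δλ × 111200 × cos(-58.99063°) = -0.00427 × 111200 × 0.515178 = -244.6 m.

ΔE = -245 m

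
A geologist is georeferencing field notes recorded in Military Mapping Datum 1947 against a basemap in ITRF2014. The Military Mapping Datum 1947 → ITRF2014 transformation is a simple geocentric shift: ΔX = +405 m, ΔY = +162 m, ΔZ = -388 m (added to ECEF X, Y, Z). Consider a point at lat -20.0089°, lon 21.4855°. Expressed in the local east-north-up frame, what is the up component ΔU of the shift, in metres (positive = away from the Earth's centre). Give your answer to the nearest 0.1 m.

At φ = -20.0089°, λ = 21.4855°: sin φ = -0.342166, cos φ = 0.939639, sin λ = 0.366266, cos λ = 0.930510.
ΔU = cos φ cos λ·ΔX + cos φ sin λ·ΔY + sin φ·ΔZ = (0.939639)(0.930510)(405) + (0.939639)(0.366266)(162) + (-0.342166)(-388) = 542.62 m.

ΔU = 542.6 m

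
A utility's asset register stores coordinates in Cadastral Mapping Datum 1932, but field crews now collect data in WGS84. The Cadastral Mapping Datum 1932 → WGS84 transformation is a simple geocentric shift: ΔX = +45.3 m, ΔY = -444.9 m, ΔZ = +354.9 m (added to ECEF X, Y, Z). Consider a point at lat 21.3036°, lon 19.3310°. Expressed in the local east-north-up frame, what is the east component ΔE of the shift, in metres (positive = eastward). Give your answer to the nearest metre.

ΔE = -435 m

The local east axis at (φ, λ) is (−sin λ, cos λ, 0), so ΔE = −sin(19.3310°)·45.3 + cos(19.3310°)·(-444.9) = -434.81 m.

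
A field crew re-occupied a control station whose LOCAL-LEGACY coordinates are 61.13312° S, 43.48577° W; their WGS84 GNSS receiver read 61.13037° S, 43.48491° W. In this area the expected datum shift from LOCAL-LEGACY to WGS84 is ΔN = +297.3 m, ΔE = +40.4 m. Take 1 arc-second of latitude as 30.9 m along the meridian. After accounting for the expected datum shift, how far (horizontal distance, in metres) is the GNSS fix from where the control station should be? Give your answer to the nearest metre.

Observed coordinate differences: Δφ = +0.00275°, Δλ = +0.00086°.
Converting to metres (1° lat = 111240 m, cos φ = 0.482776): observed ΔN = 305.9 m, observed ΔE = 46.2 m.
Subtracting the expected shift leaves a residual of 305.9 − (297.3) = 8.6 m north and 46.2 − (40.4) = 5.8 m east.
Residual distance = √(8.6² + 5.8²) = 10.4 m.

10 m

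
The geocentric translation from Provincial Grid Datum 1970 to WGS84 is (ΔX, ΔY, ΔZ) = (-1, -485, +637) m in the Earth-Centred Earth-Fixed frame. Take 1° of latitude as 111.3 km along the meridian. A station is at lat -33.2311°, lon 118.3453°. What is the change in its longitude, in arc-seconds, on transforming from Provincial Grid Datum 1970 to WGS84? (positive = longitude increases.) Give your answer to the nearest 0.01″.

sin φ = -0.548017, cos φ = 0.836467, sin λ = 0.880102, cos λ = -0.474784.
East component: ΔE = −sin λ·ΔX + cos λ·ΔY = −(0.880102)(-1) + (-0.474784)(-485) = 231.15 m.
1° of latitude spans 111300 m; at latitude φ, 1° of longitude spans that × cos φ = 93098.8 m, so Δλ = 231.15 / 93098.8 × 3600 = 8.938″.

Δλ = 8.94″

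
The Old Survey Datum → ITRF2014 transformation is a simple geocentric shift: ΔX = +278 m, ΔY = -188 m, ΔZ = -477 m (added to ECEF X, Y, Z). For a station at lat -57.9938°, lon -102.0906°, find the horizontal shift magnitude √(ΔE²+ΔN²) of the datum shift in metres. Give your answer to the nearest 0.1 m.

The local east axis at (φ, λ) is (−sin λ, cos λ, 0), so ΔE = −sin(-102.0906°)·278 + cos(-102.0906°)·(-188) = 311.21 m.
The local north axis is (−sin φ cos λ, −sin φ sin λ, cos φ), giving ΔN = -49.378 + 155.886 − 252.815 = -146.31 m.
Horizontal magnitude = √(ΔE² + ΔN²) = √(311.21² + (-146.31)²) = 343.89 m.

343.9 m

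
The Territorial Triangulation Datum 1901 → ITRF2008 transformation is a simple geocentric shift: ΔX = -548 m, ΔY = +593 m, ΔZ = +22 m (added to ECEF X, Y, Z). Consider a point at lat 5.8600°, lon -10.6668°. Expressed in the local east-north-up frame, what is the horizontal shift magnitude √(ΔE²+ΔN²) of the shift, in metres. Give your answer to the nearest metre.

At φ = 5.8600°, λ = -10.6668°: sin φ = 0.102098, cos φ = 0.994774, sin λ = -0.185097, cos λ = 0.982720.
ΔE = −sin λ·ΔX + cos λ·ΔY = −(-0.185097)·(-548) + (0.982720)·(593) = 481.32 m.
ΔN = −sin φ cos λ·ΔX − sin φ sin λ·ΔY + cos φ·ΔZ = −(0.102098)(0.982720)(-548) − (0.102098)(-0.185097)(593) + (0.994774)(22) = 88.07 m.
Horizontal magnitude = √(ΔE² + ΔN²) = √(481.32² + 88.07²) = 489.31 m.

489 m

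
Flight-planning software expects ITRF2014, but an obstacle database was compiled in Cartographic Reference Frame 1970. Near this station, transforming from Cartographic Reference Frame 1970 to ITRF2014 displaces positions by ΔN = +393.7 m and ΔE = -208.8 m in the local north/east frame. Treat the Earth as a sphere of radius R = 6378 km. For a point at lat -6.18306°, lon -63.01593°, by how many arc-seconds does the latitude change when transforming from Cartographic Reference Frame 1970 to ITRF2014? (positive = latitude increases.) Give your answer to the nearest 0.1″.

Δφ = 12.7″

On a sphere of radius R, 1 rad of latitude = R, so Δφ = ΔN / R = 393.7 / 6378000 = 6.1728e-05 rad = 12.732″.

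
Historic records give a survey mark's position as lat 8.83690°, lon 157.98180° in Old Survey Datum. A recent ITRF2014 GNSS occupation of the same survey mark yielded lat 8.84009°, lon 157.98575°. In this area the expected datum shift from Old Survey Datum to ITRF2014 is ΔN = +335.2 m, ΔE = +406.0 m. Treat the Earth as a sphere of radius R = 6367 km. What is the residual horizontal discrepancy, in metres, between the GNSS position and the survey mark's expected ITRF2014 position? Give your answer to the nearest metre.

34 m

Observed coordinate differences: Δφ = +0.00319°, Δλ = +0.00395°.
Converting to metres (1° lat = 111125 m, cos φ = 0.988130): observed ΔN = 354.5 m, observed ΔE = 433.7 m.
Subtracting the expected shift leaves a residual of 354.5 − (335.2) = 19.3 m north and 433.7 − (406.0) = 27.7 m east.
Residual distance = √(19.3² + 27.7²) = 33.8 m.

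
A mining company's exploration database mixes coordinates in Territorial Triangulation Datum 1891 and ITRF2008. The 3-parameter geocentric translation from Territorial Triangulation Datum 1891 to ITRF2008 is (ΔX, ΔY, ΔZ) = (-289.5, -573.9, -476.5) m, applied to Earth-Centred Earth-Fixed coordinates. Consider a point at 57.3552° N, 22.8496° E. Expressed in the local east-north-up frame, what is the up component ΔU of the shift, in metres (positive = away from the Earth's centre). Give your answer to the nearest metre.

At φ = 57.3552°, λ = 22.8496°: sin φ = 0.842031, cos φ = 0.539429, sin λ = 0.388313, cos λ = 0.921527.
ΔU = cos φ cos λ·ΔX + cos φ sin λ·ΔY + sin φ·ΔZ = (0.539429)(0.921527)(-289.5) + (0.539429)(0.388313)(-573.9) + (0.842031)(-476.5) = -665.35 m.

ΔU = -665 m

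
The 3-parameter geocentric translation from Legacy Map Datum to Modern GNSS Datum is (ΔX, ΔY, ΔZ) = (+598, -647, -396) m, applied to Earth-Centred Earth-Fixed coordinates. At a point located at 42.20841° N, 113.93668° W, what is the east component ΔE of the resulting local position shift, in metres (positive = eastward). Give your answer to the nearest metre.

At φ = 42.20841°, λ = -113.93668°: sin φ = 0.671829, cos φ = 0.740706, sin λ = -0.913994, cos λ = -0.405727.
ΔE = −sin λ·ΔX + cos λ·ΔY = −(-0.913994)·(598) + (-0.405727)·(-647) = 809.07 m.

ΔE = 809 m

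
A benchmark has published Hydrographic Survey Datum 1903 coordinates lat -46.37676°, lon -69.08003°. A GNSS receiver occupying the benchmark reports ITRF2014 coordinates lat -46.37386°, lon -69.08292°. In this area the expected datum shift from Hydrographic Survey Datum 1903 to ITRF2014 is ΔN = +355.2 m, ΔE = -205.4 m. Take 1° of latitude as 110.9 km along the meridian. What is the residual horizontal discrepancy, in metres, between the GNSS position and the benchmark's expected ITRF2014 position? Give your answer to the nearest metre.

37 m

Observed coordinate differences: Δφ = +0.00290°, Δλ = -0.00289°.
Converting to metres (1° lat = 110900 m, cos φ = 0.689913): observed ΔN = 321.6 m, observed ΔE = -221.1 m.
Subtracting the expected shift leaves a residual of 321.6 − (355.2) = -33.6 m north and -221.1 − (-205.4) = -15.7 m east.
Residual distance = √((-33.6)² + (-15.7)²) = 37.1 m.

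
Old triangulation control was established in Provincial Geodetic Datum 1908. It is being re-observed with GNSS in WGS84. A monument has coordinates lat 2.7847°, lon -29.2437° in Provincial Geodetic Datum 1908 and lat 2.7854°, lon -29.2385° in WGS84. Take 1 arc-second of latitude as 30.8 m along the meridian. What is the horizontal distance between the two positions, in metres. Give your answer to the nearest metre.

Δφ = 2.7854° − 2.7847° = +0.0007°; Δλ = -29.2385° − -29.2437° = +0.0052°.
1° of latitude = 3600 × 30.80 = 110880 m.
ΔN = Δφ × 110880 = 77.6 m; ΔE = Δλ × 110880 × cos(2.7847°) = +0.0052 × 110880 × 0.998819 = 575.9 m.
Distance = √(ΔE² + ΔN²) = √(575.9² + 77.6²) = 581.1 m.

581 m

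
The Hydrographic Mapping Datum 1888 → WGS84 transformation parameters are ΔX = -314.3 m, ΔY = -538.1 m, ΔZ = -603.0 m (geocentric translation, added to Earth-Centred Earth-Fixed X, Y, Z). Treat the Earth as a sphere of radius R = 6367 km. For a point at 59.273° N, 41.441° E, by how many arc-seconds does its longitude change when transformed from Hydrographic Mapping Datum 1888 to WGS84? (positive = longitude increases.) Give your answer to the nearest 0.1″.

sin φ = 0.859612, cos φ = 0.510948, sin λ = 0.661848, cos λ = 0.749638.
East component: ΔE = −sin λ·ΔX + cos λ·ΔY = −(0.661848)(-314.3) + (0.749638)(-538.1) = -195.36 m.
1° of latitude spans πR/180 = 111125 m; at latitude φ, 1° of longitude spans that × cos φ = 56779.2 m, so Δλ = -195.36 / 56779.2 × 3600 = -12.387″.

Δλ = -12.4″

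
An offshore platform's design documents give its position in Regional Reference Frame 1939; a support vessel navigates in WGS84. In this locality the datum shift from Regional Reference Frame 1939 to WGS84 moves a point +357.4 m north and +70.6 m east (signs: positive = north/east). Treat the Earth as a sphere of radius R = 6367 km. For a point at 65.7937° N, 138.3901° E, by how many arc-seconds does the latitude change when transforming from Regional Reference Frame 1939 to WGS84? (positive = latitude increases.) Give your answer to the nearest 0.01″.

Δφ = 11.58″

On a sphere of radius R, 1 rad of latitude = R, so Δφ = ΔN / R = 357.4 / 6367000 = 5.6133e-05 rad = 11.578″.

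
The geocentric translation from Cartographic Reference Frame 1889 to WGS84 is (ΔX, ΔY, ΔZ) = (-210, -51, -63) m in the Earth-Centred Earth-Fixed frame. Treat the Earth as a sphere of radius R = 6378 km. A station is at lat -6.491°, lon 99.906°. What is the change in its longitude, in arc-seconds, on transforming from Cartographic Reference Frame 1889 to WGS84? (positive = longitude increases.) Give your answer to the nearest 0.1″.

sin φ = -0.113047, cos φ = 0.993590, sin λ = 0.985091, cos λ = -0.172032.
East component: ΔE = −sin λ·ΔX + cos λ·ΔY = −(0.985091)(-210) + (-0.172032)(-51) = 215.64 m.
1° of latitude spans πR/180 = 111317 m; at latitude φ, 1° of longitude spans that × cos φ = 110603.5 m, so Δλ = 215.64 / 110603.5 × 3600 = 7.019″.

Δλ = 7.0″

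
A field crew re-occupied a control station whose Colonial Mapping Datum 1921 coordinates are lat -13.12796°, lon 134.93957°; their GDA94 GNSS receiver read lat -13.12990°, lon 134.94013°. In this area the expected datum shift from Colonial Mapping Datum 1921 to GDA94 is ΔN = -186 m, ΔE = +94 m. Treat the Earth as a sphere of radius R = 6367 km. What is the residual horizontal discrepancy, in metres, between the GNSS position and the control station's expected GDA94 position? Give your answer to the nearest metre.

Observed coordinate differences: Δφ = -0.00194°, Δλ = +0.00056°.
Converting to metres (1° lat = 111125 m, cos φ = 0.973865): observed ΔN = -215.6 m, observed ΔE = 60.6 m.
Subtracting the expected shift leaves a residual of -215.6 − (-186) = -29.6 m north and 60.6 − (94) = -33.4 m east.
Residual distance = √((-29.6)² + (-33.4)²) = 44.6 m.

45 m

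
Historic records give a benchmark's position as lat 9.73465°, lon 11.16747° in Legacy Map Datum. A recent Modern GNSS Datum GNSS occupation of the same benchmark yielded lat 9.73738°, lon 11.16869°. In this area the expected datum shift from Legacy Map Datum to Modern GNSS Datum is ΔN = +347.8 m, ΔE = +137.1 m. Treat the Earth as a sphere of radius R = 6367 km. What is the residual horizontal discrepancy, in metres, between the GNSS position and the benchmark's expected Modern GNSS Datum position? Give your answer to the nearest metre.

Observed coordinate differences: Δφ = +0.00273°, Δλ = +0.00122°.
Converting to metres (1° lat = 111125 m, cos φ = 0.985601): observed ΔN = 303.4 m, observed ΔE = 133.6 m.
Subtracting the expected shift leaves a residual of 303.4 − (347.8) = -44.4 m north and 133.6 − (137.1) = -3.5 m east.
Residual distance = √((-44.4)² + (-3.5)²) = 44.6 m.

45 m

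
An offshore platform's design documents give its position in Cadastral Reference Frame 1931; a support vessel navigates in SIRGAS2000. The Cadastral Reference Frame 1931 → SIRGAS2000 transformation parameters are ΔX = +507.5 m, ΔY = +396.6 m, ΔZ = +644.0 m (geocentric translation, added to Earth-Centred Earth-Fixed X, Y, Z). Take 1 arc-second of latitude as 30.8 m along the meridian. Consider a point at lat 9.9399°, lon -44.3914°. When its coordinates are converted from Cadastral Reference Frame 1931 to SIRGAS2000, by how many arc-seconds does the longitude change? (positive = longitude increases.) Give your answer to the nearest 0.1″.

sin φ = 0.172615, cos φ = 0.984989, sin λ = -0.699556, cos λ = 0.714578.
East component: ΔE = −sin λ·ΔX + cos λ·ΔY = −(-0.699556)(507.5) + (0.714578)(396.6) = 638.43 m.
1° of latitude spans 3600 × 30.80 = 110880 m; at latitude φ, 1° of longitude spans that × cos φ = 109215.6 m, so Δλ = 638.43 / 109215.6 × 3600 = 21.044″.

Δλ = 21.0″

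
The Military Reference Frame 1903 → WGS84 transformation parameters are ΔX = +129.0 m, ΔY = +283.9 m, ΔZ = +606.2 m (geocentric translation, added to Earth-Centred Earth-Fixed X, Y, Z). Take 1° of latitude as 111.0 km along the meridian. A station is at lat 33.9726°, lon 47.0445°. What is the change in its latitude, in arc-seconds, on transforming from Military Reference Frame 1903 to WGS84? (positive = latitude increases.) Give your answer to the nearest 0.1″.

Δφ = 10.9″

sin φ = 0.558796, cos φ = 0.829305, sin λ = 0.731883, cos λ = 0.681430.
North component: ΔN = −sin φ cos λ·ΔX − sin φ sin λ·ΔY + cos φ·ΔZ = −(0.558796)(0.681430)(129.0) − (0.558796)(0.731883)(283.9) + (0.829305)(606.2) = 337.50 m.
1° of latitude spans 111000 m, so Δφ = 337.50 / 111000 × 3600 = 10.946″.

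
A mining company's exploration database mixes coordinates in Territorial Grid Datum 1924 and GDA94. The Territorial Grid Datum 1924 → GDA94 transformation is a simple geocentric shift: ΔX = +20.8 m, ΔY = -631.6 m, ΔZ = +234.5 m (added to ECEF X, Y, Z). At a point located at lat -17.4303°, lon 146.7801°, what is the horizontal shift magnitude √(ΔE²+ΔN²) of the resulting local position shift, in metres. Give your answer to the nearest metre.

At φ = -17.4303°, λ = 146.7801°: sin φ = -0.299545, cos φ = 0.954082, sin λ = 0.547854, cos λ = -0.836574.
ΔE = −sin λ·ΔX + cos λ·ΔY = −(0.547854)·(20.8) + (-0.836574)·(-631.6) = 516.98 m.
ΔN = −sin φ cos λ·ΔX − sin φ sin λ·ΔY + cos φ·ΔZ = −(-0.299545)(-0.836574)(20.8) − (-0.299545)(0.547854)(-631.6) + (0.954082)(234.5) = 114.87 m.
Horizontal magnitude = √(ΔE² + ΔN²) = √(516.98² + 114.87²) = 529.59 m.

530 m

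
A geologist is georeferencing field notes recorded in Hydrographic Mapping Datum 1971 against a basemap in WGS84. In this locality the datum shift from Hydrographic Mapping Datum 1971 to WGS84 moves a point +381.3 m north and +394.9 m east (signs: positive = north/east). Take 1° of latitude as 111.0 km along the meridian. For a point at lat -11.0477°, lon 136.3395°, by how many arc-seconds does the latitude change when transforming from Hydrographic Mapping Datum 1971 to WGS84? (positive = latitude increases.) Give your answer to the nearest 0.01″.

1° of latitude = 111.0 km, so Δφ = 381.3 / 111000 = 0.0034351° = 12.366″.

Δφ = 12.37″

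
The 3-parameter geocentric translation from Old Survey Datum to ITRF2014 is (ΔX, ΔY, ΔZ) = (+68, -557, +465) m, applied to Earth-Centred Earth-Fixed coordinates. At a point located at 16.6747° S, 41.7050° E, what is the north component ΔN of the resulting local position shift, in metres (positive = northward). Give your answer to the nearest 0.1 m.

ΔN = 353.7 m

At φ = -16.6747°, λ = 41.7050°: sin φ = -0.286938, cos φ = 0.957949, sin λ = 0.665296, cos λ = 0.746580.
ΔN = −sin φ cos λ·ΔX − sin φ sin λ·ΔY + cos φ·ΔZ = −(-0.286938)(0.746580)(68) − (-0.286938)(0.665296)(-557) + (0.957949)(465) = 353.68 m.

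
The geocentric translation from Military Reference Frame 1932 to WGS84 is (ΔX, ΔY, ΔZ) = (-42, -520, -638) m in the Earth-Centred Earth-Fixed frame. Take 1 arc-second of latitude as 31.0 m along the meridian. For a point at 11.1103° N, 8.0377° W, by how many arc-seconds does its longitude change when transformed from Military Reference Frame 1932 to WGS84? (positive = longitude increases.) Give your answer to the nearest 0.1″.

sin φ = 0.192698, cos φ = 0.981258, sin λ = -0.139825, cos λ = 0.990176.
East component: ΔE = −sin λ·ΔX + cos λ·ΔY = −(-0.139825)(-42) + (0.990176)(-520) = -520.76 m.
1° of latitude spans 3600 × 31.00 = 111600 m; at latitude φ, 1° of longitude spans that × cos φ = 109508.4 m, so Δλ = -520.76 / 109508.4 × 3600 = -17.120″.

Δλ = -17.1″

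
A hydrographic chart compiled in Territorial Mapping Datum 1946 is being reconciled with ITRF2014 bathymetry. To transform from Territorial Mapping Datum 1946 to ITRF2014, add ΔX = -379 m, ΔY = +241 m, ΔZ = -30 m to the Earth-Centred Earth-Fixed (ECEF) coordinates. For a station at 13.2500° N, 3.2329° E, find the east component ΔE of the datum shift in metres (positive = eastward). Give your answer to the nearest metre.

ΔE = 262 m

The local east axis at (φ, λ) is (−sin λ, cos λ, 0), so ΔE = −sin(3.2329°)·(-379) + cos(3.2329°)·241 = 261.99 m.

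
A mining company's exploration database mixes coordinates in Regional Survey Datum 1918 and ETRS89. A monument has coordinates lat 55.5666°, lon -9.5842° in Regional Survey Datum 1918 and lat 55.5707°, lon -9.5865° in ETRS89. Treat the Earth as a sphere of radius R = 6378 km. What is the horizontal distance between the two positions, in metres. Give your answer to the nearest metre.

Δφ = 55.5707° − 55.5666° = +0.0041°; Δλ = -9.5865° − -9.5842° = -0.0023°.
1° along a meridian = πR/180 = 111317 m.
ΔN = Δφ × 111317 = 456.4 m; ΔE = Δλ × 111317 × cos(55.5666°) = -0.0023 × 111317 × 0.565448 = -144.8 m.
Distance = √(ΔE² + ΔN²) = √((-144.8)² + 456.4²) = 478.8 m.

479 m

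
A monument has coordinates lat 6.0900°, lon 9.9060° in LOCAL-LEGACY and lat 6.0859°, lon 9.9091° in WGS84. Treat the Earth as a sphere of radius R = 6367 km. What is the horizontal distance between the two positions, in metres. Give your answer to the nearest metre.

570 m

Δφ = 6.0859° − 6.0900° = -0.0041°; Δλ = 9.9091° − 9.9060° = +0.0031°.
1° along a meridian = πR/180 = 111125 m.
ΔN = Δφ × 111125 = -455.6 m; ΔE = Δλ × 111125 × cos(6.0900°) = +0.0031 × 111125 × 0.994356 = 342.5 m.
Distance = √(ΔE² + ΔN²) = √(342.5² + (-455.6)²) = 570.0 m.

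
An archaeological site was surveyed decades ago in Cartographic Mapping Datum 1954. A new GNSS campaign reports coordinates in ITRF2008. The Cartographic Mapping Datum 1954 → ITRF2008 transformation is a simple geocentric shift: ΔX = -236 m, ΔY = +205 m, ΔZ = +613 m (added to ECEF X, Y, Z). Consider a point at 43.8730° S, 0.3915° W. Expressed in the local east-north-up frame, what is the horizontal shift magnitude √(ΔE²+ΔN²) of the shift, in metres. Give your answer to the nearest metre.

344 m

At φ = -43.8730°, λ = -0.3915°: sin φ = -0.693062, cos φ = 0.720878, sin λ = -0.006833, cos λ = 0.999977.
ΔE = −sin λ·ΔX + cos λ·ΔY = −(-0.006833)·(-236) + (0.999977)·(205) = 203.38 m.
ΔN = −sin φ cos λ·ΔX − sin φ sin λ·ΔY + cos φ·ΔZ = −(-0.693062)(0.999977)(-236) − (-0.693062)(-0.006833)(205) + (0.720878)(613) = 277.37 m.
Horizontal magnitude = √(ΔE² + ΔN²) = √(203.38² + 277.37²) = 343.94 m.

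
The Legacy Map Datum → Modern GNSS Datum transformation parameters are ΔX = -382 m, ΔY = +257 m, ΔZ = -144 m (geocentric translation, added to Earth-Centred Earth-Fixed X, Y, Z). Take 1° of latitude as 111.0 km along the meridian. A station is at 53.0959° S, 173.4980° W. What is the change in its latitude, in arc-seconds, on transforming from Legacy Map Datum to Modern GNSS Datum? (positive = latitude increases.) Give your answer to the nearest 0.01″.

Δφ = 6.28″

sin φ = -0.799642, cos φ = 0.600477, sin λ = -0.113238, cos λ = -0.993568.
North component: ΔN = −sin φ cos λ·ΔX − sin φ sin λ·ΔY + cos φ·ΔZ = −(-0.799642)(-0.993568)(-382) − (-0.799642)(-0.113238)(257) + (0.600477)(-144) = 193.76 m.
1° of latitude spans 111000 m, so Δφ = 193.76 / 111000 × 3600 = 6.284″.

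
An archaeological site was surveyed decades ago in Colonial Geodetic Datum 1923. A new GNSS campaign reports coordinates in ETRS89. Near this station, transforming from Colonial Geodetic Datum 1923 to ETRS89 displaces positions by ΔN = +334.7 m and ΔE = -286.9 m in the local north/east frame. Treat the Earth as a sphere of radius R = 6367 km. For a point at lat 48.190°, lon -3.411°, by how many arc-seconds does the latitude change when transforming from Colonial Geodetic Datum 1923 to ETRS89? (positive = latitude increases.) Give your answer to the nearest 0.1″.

Δφ = 10.8″

On a sphere of radius R, 1 rad of latitude = R, so Δφ = ΔN / R = 334.7 / 6367000 = 5.2568e-05 rad = 10.843″.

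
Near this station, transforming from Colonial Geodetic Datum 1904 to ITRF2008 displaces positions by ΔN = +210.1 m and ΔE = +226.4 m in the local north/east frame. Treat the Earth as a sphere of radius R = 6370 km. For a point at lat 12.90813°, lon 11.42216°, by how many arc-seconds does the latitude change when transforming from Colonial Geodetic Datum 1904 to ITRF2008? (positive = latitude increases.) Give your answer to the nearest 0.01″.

On a sphere of radius R, 1 rad of latitude = R, so Δφ = ΔN / R = 210.1 / 6370000 = 3.2983e-05 rad = 6.803″.

Δφ = 6.80″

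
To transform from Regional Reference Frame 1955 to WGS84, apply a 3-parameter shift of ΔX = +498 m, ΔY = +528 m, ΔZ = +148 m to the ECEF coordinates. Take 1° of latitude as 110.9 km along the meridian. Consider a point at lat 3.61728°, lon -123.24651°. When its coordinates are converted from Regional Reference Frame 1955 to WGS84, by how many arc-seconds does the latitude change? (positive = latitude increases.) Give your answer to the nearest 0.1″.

sin φ = 0.063092, cos φ = 0.998008, sin λ = -0.836320, cos λ = -0.548242.
North component: ΔN = −sin φ cos λ·ΔX − sin φ sin λ·ΔY + cos φ·ΔZ = −(0.063092)(-0.548242)(498) − (0.063092)(-0.836320)(528) + (0.998008)(148) = 192.79 m.
1° of latitude spans 110900 m, so Δφ = 192.79 / 110900 × 3600 = 6.258″.

Δφ = 6.3″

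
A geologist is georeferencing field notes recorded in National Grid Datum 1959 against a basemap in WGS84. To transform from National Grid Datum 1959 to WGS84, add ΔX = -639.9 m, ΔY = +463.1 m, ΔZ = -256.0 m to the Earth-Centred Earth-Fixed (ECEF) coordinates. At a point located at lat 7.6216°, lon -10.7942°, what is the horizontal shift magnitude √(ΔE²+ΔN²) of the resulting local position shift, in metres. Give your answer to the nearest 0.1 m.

At φ = 7.6216°, λ = -10.7942°: sin φ = 0.132630, cos φ = 0.991166, sin λ = -0.187282, cos λ = 0.982306.
ΔE = −sin λ·ΔX + cos λ·ΔY = −(-0.187282)·(-639.9) + (0.982306)·(463.1) = 335.06 m.
ΔN = −sin φ cos λ·ΔX − sin φ sin λ·ΔY + cos φ·ΔZ = −(0.132630)(0.982306)(-639.9) − (0.132630)(-0.187282)(463.1) + (0.991166)(-256.0) = -158.87 m.
Horizontal magnitude = √(ΔE² + ΔN²) = √(335.06² + (-158.87)²) = 370.82 m.

370.8 m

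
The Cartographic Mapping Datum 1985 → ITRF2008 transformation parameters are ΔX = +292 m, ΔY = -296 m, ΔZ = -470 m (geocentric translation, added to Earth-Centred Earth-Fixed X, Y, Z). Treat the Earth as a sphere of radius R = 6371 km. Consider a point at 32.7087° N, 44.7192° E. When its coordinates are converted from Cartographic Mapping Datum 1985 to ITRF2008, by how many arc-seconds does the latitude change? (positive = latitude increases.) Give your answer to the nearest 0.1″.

sin φ = 0.540368, cos φ = 0.841429, sin λ = 0.703633, cos λ = 0.710564.
North component: ΔN = −sin φ cos λ·ΔX − sin φ sin λ·ΔY + cos φ·ΔZ = −(0.540368)(0.710564)(292) − (0.540368)(0.703633)(-296) + (0.841429)(-470) = -395.04 m.
1° of latitude spans πR/180 = 111195 m, so Δφ = -395.04 / 111195 × 3600 = -12.790″.

Δφ = -12.8″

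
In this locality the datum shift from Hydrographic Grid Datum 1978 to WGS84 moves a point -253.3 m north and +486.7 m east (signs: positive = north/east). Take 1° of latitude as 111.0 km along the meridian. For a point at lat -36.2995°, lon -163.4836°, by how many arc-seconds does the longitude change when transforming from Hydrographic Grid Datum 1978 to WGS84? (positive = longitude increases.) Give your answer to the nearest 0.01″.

At latitude -36.2995°, cos φ = 0.805933.
1° of longitude at this latitude = 111.0 × cos φ = 89.46 km, so Δλ = 486.7 / 89458.6 = 0.0054405° = 19.586″.

Δλ = 19.59″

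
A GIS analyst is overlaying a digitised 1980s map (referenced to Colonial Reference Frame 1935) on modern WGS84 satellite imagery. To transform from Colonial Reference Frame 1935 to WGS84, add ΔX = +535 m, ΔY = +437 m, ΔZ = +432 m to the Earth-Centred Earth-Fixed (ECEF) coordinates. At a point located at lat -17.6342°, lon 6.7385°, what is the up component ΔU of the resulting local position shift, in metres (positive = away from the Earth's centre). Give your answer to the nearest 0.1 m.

At φ = -17.6342°, λ = 6.7385°: sin φ = -0.302939, cos φ = 0.953010, sin λ = 0.117338, cos λ = 0.993092.
ΔU = cos φ cos λ·ΔX + cos φ sin λ·ΔY + sin φ·ΔZ = (0.953010)(0.993092)(535) + (0.953010)(0.117338)(437) + (-0.302939)(432) = 424.34 m.

ΔU = 424.3 m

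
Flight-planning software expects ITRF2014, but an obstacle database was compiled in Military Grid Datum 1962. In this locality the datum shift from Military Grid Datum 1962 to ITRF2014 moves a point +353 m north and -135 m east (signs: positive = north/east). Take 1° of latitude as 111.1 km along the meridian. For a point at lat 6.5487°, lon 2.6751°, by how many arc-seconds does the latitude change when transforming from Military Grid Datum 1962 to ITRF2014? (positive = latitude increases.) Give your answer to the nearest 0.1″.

Δφ = 11.4″

1° of latitude = 111.1 km, so Δφ = 353.0 / 111100 = 0.0031773° = 11.438″.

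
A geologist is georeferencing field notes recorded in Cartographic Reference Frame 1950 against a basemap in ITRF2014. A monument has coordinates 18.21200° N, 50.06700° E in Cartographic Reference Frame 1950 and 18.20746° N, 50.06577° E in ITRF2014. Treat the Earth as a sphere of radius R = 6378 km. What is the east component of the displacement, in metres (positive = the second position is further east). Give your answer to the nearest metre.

Δφ = 18.20746° − 18.21200° = -0.00454°; Δλ = 50.06577° − 50.06700° = -0.00123°.
1° along a meridian = πR/180 = 111317 m.
ΔN = Δφ × 111317 = -505.4 m; ΔE = Δλ × 111317 × cos(18.21200°) = -0.00123 × 111317 × 0.949907 = -130.1 m.

ΔE = -130 m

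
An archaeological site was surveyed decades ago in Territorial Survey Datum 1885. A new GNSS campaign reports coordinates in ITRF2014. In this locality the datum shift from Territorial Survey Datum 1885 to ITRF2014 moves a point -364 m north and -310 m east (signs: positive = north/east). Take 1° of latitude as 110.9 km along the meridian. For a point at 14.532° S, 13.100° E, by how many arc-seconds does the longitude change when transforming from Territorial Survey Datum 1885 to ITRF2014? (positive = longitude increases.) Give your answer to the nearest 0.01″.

At latitude -14.532°, cos φ = 0.968008.
1° of longitude at this latitude = 110.9 × cos φ = 107.35 km, so Δλ = -310.0 / 107352.0 = -0.0028877° = -10.396″.

Δλ = -10.40″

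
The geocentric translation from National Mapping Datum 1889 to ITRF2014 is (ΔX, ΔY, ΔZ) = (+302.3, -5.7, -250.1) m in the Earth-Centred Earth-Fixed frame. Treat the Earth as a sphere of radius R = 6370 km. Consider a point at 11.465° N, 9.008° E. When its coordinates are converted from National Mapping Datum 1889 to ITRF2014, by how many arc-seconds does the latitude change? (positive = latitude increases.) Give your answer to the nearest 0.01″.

sin φ = 0.198769, cos φ = 0.980046, sin λ = 0.156572, cos λ = 0.987666.
North component: ΔN = −sin φ cos λ·ΔX − sin φ sin λ·ΔY + cos φ·ΔZ = −(0.198769)(0.987666)(302.3) − (0.198769)(0.156572)(-5.7) + (0.980046)(-250.1) = -304.28 m.
1° of latitude spans πR/180 = 111177 m, so Δφ = -304.28 / 111177 × 3600 = -9.853″.

Δφ = -9.85″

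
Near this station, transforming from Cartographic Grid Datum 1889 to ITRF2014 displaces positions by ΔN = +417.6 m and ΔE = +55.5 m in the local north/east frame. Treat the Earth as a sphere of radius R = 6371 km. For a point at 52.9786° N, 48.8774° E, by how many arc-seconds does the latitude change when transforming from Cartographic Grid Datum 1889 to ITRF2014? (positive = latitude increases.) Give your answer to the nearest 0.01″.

Δφ = 13.52″

On a sphere of radius R, 1 rad of latitude = R, so Δφ = ΔN / R = 417.6 / 6371000 = 6.5547e-05 rad = 13.520″.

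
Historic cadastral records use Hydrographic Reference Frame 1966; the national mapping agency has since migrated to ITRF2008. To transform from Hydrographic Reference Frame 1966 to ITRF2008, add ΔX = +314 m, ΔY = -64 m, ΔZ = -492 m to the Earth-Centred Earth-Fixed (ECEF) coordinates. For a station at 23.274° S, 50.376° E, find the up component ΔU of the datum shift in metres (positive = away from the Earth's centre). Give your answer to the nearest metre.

ΔU = 333 m

The local up (radial) axis is (cos φ cos λ, cos φ sin λ, sin φ), giving ΔU = 183.957 − 45.284 + 194.403 = 333.08 m.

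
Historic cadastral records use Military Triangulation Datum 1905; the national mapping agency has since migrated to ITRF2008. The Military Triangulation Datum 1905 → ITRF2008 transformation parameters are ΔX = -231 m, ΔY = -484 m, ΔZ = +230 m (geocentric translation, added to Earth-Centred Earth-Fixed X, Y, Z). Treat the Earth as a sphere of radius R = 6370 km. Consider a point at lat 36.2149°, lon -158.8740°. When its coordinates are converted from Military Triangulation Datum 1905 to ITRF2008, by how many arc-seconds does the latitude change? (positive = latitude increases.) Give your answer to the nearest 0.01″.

sin φ = 0.590816, cos φ = 0.806807, sin λ = -0.360420, cos λ = -0.932790.
North component: ΔN = −sin φ cos λ·ΔX − sin φ sin λ·ΔY + cos φ·ΔZ = −(0.590816)(-0.932790)(-231) − (0.590816)(-0.360420)(-484) + (0.806807)(230) = -44.80 m.
1° of latitude spans πR/180 = 111177 m, so Δφ = -44.80 / 111177 × 3600 = -1.451″.

Δφ = -1.45″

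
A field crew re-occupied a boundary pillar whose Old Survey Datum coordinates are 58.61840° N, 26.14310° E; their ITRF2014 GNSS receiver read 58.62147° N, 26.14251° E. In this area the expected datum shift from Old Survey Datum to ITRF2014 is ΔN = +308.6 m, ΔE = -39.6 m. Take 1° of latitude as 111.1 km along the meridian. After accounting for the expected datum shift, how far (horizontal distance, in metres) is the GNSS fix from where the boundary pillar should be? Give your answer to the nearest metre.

Observed coordinate differences: Δφ = +0.00307°, Δλ = -0.00059°.
Converting to metres (1° lat = 111100 m, cos φ = 0.520735): observed ΔN = 341.1 m, observed ΔE = -34.1 m.
Subtracting the expected shift leaves a residual of 341.1 − (308.6) = 32.5 m north and -34.1 − (-39.6) = 5.5 m east.
Residual distance = √(32.5² + 5.5²) = 32.9 m.

33 m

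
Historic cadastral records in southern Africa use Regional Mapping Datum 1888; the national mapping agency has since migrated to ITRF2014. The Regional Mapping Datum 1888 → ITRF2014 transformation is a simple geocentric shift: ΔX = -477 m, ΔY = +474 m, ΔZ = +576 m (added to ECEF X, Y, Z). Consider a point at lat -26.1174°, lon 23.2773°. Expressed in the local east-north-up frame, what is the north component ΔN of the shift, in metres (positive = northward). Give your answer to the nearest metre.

ΔN = 407 m

The local north axis is (−sin φ cos λ, −sin φ sin λ, cos φ), giving ΔN = -192.889 + 82.459 + 517.187 = 406.76 m.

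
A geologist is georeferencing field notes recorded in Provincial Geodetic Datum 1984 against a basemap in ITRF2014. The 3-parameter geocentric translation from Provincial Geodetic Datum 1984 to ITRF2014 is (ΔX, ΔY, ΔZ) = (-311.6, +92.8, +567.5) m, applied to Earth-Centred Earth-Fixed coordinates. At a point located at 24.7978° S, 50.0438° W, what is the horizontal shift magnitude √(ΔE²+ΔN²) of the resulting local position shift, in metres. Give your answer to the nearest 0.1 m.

439.6 m

At φ = -24.7978°, λ = -50.0438°: sin φ = -0.419417, cos φ = 0.907794, sin λ = -0.766536, cos λ = 0.642202.
ΔE = −sin λ·ΔX + cos λ·ΔY = −(-0.766536)·(-311.6) + (0.642202)·(92.8) = -179.26 m.
ΔN = −sin φ cos λ·ΔX − sin φ sin λ·ΔY + cos φ·ΔZ = −(-0.419417)(0.642202)(-311.6) − (-0.419417)(-0.766536)(92.8) + (0.907794)(567.5) = 401.41 m.
Horizontal magnitude = √(ΔE² + ΔN²) = √((-179.26)² + 401.41²) = 439.61 m.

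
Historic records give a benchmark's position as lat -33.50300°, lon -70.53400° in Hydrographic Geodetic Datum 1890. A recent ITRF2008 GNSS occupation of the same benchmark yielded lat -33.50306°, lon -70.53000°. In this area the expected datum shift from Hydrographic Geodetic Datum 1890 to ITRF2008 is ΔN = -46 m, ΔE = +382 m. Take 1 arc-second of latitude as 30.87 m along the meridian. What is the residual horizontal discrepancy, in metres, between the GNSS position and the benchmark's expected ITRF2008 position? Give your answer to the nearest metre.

Observed coordinate differences: Δφ = -0.00006°, Δλ = +0.00400°.
Converting to metres (1° lat = 111132 m, cos φ = 0.833857): observed ΔN = -6.7 m, observed ΔE = 370.7 m.
Subtracting the expected shift leaves a residual of -6.7 − (-46) = 39.3 m north and 370.7 − (382) = -11.3 m east.
Residual distance = √(39.3² + (-11.3)²) = 40.9 m.

41 m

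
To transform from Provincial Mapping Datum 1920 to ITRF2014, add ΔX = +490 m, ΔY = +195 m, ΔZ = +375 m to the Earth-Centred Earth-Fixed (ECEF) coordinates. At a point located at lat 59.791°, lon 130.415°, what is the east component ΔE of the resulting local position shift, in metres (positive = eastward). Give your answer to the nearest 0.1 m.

ΔE = -499.5 m

The local east axis at (φ, λ) is (−sin λ, cos λ, 0), so ΔE = −sin(130.415°)·490 + cos(130.415°)·195 = -499.49 m.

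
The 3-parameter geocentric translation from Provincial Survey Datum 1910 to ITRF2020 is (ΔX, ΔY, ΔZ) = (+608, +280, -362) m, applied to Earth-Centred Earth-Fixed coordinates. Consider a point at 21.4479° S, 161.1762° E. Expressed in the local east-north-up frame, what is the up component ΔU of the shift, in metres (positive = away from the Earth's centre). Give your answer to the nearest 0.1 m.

ΔU = -319.2 m

The local up (radial) axis is (cos φ cos λ, cos φ sin λ, sin φ), giving ΔU = -535.629 + 84.088 + 132.367 = -319.17 m.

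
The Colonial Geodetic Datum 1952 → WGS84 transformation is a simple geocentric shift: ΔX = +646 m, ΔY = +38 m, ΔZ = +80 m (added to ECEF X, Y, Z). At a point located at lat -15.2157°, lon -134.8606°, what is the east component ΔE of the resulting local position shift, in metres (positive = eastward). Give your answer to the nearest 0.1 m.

ΔE = 431.1 m

At φ = -15.2157°, λ = -134.8606°: sin φ = -0.262454, cos φ = 0.964945, sin λ = -0.708825, cos λ = -0.705384.
ΔE = −sin λ·ΔX + cos λ·ΔY = −(-0.708825)·(646) + (-0.705384)·(38) = 431.10 m.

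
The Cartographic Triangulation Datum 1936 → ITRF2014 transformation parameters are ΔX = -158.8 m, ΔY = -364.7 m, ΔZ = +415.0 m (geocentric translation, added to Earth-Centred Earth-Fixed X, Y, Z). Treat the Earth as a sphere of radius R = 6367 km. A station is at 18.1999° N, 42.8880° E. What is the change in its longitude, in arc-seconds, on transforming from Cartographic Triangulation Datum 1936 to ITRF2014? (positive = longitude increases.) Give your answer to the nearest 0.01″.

Δλ = -5.43″

sin φ = 0.312333, cos φ = 0.949973, sin λ = 0.680567, cos λ = 0.732685.
East component: ΔE = −sin λ·ΔX + cos λ·ΔY = −(0.680567)(-158.8) + (0.732685)(-364.7) = -159.14 m.
1° of latitude spans πR/180 = 111125 m; at latitude φ, 1° of longitude spans that × cos φ = 105565.8 m, so Δλ = -159.14 / 105565.8 × 3600 = -5.427″.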